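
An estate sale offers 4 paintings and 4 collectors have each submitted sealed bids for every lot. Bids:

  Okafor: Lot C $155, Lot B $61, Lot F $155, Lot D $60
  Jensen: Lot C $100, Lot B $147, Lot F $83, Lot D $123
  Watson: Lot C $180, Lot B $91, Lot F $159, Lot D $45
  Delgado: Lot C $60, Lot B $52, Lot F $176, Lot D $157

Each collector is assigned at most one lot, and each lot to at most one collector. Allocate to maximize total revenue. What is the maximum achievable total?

Maximum total: $639

Optimal: Okafor→Lot F ($155), Jensen→Lot B ($147), Watson→Lot C ($180), Delgado→Lot D ($157) — total 155+147+180+157 = $639.
Column-greedy (each lot in turn goes to its best remaining collector) gives $563, worse by 76.
Next-best assignment: Okafor→Lot C, Jensen→Lot B, Watson→Lot F, Delgado→Lot D = $618.
Checked against all permutations: $639 is optimal.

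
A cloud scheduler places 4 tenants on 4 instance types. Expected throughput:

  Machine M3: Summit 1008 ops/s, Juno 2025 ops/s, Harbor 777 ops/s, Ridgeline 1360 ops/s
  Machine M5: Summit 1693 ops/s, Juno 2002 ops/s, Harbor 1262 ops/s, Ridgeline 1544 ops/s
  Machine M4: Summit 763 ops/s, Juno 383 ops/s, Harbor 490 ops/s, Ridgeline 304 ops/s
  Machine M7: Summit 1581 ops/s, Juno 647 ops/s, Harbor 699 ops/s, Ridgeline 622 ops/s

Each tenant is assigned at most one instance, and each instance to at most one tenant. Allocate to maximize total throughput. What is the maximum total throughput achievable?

Optimal: Summit→Machine M7 (1581 ops/s), Juno→Machine M3 (2025 ops/s), Harbor→Machine M4 (490 ops/s), Ridgeline→Machine M5 (1544 ops/s) — total 1581+2025+490+1544 = 5640 ops/s.
Column-greedy (each instance in turn goes to its best remaining tenant) gives 4830 ops/s, worse by 810.
Next-best assignment: Summit→Machine M7, Juno→Machine M5, Harbor→Machine M4, Ridgeline→Machine M3 = 5433 ops/s.
Swapping Harbor↔Ridgeline (Harbor→Machine M5 1262 ops/s, Ridgeline→Machine M4 304 ops/s) loses 468.
No other one-to-one assignment exceeds 5640 ops/s.

Maximum total: 5640 ops/s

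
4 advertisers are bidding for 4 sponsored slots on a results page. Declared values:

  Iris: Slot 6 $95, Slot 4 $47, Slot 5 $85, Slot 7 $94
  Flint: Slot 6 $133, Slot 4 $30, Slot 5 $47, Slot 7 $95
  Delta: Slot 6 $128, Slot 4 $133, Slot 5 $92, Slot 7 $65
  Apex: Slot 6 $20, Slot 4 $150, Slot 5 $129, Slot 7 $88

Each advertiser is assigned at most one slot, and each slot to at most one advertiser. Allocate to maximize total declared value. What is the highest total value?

Max total: $489

This is the linear assignment problem.
Optimal: Iris→Slot 7 ($94), Flint→Slot 6 ($133), Delta→Slot 4 ($133), Apex→Slot 5 ($129) — total 94+133+133+129 = $489.
Every other assignment is strictly worse.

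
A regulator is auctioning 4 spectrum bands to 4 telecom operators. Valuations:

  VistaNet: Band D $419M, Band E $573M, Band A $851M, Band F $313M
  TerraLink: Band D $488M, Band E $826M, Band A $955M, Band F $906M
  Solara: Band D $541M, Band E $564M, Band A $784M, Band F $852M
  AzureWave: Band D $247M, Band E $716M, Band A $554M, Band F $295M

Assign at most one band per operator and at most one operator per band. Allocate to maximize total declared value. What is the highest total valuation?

Optimal: VistaNet→Band A ($851M), TerraLink→Band F ($906M), Solara→Band D ($541M), AzureWave→Band E ($716M) — total 851+906+541+716 = $3014M.
Row-greedy (each operator in turn takes its best remaining band) gives $2568M, worse by 446.

Maximum total: $3014M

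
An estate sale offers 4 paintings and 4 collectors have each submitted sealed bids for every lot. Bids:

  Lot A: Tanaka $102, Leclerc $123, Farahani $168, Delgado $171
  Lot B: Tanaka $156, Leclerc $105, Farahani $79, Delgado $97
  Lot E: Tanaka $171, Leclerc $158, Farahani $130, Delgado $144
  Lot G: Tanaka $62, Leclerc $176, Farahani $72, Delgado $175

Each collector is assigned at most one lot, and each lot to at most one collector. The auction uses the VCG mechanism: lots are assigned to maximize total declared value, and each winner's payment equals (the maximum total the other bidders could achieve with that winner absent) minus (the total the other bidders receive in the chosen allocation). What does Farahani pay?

Efficient allocation: Tanaka→Lot B ($156), Leclerc→Lot E ($158), Farahani→Lot A ($168), Delgado→Lot G ($175); total welfare W = $657.
Farahani receives Lot A at value $168, so the others get W − 168 = $489.
Without Farahani: best allocation of the remaining 3 bidders over all 4 lots is Tanaka→Lot E ($171), Leclerc→Lot G ($176), Delgado→Lot A ($171), total $518.
VCG payment = (others' best without Farahani) − (others' welfare with Farahani) = 518 − 489 = $29.

Farahani pays $29.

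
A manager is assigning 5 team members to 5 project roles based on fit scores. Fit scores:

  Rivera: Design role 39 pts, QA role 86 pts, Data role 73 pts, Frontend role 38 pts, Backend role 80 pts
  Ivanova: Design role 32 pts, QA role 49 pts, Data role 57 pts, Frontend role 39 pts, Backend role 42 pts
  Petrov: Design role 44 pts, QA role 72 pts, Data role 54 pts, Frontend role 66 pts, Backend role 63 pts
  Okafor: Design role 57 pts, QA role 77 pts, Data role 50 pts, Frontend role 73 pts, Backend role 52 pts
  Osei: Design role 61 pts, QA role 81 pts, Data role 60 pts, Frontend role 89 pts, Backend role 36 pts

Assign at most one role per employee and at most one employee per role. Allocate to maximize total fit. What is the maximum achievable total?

Max total: 355 pts

Optimal: Rivera→Backend role (80 pts), Ivanova→Data role (57 pts), Petrov→QA role (72 pts), Okafor→Design role (57 pts), Osei→Frontend role (89 pts) — total 80+57+72+57+89 = 355 pts.
Column-greedy (each role in turn goes to its best remaining employee) gives 340 pts, worse by 15.
Next-best assignment: Rivera→QA role, Ivanova→Data role, Petrov→Backend role, Okafor→Design role, Osei→Frontend role = 352 pts.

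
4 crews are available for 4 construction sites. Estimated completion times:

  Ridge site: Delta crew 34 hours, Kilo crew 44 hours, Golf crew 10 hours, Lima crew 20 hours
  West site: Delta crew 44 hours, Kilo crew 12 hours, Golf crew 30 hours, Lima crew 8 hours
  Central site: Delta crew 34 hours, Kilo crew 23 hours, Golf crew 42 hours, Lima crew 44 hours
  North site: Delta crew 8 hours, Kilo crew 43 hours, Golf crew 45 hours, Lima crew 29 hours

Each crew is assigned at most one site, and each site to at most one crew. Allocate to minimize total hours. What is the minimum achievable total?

Min total: 49 hours

Optimal: Delta crew→North site (8 hours), Kilo crew→Central site (23 hours), Golf crew→Ridge site (10 hours), Lima crew→West site (8 hours) — total 8+23+10+8 = 49 hours.
Row-greedy (each crew in turn takes its cheapest remaining site) gives 74 hours, worse by 25.
Swapping Delta crew↔Golf crew (Delta crew→Ridge site 34 hours, Golf crew→North site 45 hours) adds 61.
Every other assignment is strictly worse.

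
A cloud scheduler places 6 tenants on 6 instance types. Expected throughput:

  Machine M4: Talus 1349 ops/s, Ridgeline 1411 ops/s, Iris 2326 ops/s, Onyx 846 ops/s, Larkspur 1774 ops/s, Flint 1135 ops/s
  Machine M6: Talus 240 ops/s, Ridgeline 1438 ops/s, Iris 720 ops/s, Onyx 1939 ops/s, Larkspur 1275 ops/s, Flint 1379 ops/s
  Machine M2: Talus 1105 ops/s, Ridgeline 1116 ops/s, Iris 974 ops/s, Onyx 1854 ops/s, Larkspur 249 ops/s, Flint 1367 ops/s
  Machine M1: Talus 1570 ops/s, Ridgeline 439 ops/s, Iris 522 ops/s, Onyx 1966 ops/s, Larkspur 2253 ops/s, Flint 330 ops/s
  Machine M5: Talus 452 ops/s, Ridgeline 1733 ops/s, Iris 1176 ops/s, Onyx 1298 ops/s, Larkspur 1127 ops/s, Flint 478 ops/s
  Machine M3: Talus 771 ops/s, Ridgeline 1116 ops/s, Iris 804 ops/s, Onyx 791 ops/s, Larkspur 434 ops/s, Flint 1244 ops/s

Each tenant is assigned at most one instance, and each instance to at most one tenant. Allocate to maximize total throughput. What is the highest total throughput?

Maximum total: 10600 ops/s

Optimal: Talus→Machine M2 (1105 ops/s), Ridgeline→Machine M5 (1733 ops/s), Iris→Machine M4 (2326 ops/s), Onyx→Machine M6 (1939 ops/s), Larkspur→Machine M1 (2253 ops/s), Flint→Machine M3 (1244 ops/s) — total 1105+1733+2326+1939+2253+1244 = 10600 ops/s.
Max-entry greedy (repeatedly take the single best remaining cell) gives 10389 ops/s, worse by 211.
Swapping Ridgeline↔Onyx (Ridgeline→Machine M6 1438 ops/s, Onyx→Machine M5 1298 ops/s) loses 936.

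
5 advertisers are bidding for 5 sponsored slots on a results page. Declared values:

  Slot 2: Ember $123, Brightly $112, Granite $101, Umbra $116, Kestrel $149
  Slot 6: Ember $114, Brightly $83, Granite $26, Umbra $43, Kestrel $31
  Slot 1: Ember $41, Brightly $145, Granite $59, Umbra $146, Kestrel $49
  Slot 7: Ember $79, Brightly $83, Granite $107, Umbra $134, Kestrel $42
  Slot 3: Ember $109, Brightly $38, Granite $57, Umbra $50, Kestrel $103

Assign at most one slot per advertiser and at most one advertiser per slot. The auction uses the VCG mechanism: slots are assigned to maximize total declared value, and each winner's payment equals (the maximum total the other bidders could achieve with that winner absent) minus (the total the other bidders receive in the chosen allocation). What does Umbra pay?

Efficient allocation: Ember→Slot 6 ($114), Brightly→Slot 1 ($145), Granite→Slot 3 ($57), Umbra→Slot 7 ($134), Kestrel→Slot 2 ($149); total welfare W = $599.
Umbra receives Slot 7 at value $134, so the others get W − 134 = $465.
Without Umbra: best allocation of the remaining 4 bidders over all 5 slots is Ember→Slot 6 ($114), Brightly→Slot 1 ($145), Granite→Slot 7 ($107), Kestrel→Slot 2 ($149), total $515.
VCG payment = (others' best without Umbra) − (others' welfare with Umbra) = 515 − 465 = $50.

Umbra pays $50.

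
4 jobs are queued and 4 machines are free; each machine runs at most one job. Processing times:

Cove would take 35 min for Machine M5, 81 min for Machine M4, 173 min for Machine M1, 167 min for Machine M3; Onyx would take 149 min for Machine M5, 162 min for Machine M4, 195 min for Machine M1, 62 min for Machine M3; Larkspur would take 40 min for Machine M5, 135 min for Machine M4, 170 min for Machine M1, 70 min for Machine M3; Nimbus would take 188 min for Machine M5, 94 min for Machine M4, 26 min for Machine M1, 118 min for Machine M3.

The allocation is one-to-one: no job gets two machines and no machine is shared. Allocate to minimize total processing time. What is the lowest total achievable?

Minimum total: 209 min

Optimal: Cove→Machine M4 (81 min), Onyx→Machine M3 (62 min), Larkspur→Machine M5 (40 min), Nimbus→Machine M1 (26 min) — total 81+62+40+26 = 209 min.
Column-greedy (each machine in turn goes to its cheapest remaining job) gives 361 min, worse by 152.
Next-best assignment: Cove→Machine M5, Onyx→Machine M3, Larkspur→Machine M4, Nimbus→Machine M1 = 258 min.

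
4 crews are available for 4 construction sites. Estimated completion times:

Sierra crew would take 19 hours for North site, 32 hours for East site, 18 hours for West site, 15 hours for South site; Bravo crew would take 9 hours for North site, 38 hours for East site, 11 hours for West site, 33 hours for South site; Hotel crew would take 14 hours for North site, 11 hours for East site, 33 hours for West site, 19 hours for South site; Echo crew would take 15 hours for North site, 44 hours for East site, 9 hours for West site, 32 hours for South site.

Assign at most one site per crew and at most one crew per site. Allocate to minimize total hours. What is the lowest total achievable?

Min total: 44 hours

Treat this as an assignment problem: match each crew to one site.
Optimal: Sierra crew→South site (15 hours), Bravo crew→North site (9 hours), Hotel crew→East site (11 hours), Echo crew→West site (9 hours) — total 15+9+11+9 = 44 hours.
Every other assignment is strictly worse.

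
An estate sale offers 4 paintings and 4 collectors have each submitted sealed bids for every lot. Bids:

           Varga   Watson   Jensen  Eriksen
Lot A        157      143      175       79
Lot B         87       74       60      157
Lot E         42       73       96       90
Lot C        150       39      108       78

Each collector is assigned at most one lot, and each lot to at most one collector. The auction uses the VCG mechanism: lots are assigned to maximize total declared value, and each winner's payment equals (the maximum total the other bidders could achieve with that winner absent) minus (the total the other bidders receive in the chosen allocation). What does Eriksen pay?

Efficient allocation: Varga→Lot C ($150), Watson→Lot E ($73), Jensen→Lot A ($175), Eriksen→Lot B ($157); total welfare W = $555.
Eriksen receives Lot B at value $157, so the others get W − 157 = $398.
Without Eriksen: best allocation of the remaining 3 bidders over all 4 lots is Varga→Lot C ($150), Watson→Lot B ($74), Jensen→Lot A ($175), total $399.
VCG payment = (others' best without Eriksen) − (others' welfare with Eriksen) = 399 − 398 = $1.

Eriksen pays $1.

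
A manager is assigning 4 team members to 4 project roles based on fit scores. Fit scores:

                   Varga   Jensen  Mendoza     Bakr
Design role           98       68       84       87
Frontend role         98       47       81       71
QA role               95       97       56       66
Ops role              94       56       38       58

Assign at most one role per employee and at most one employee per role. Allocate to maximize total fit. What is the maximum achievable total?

Optimal: Varga→Ops role (94 pts), Jensen→QA role (97 pts), Mendoza→Frontend role (81 pts), Bakr→Design role (87 pts) — total 94+97+81+87 = 359 pts.
Column-greedy (each role in turn goes to its best remaining employee) gives 334 pts, worse by 25.
Swapping Bakr↔Jensen (Bakr→QA role 66 pts, Jensen→Design role 68 pts) loses 50.
No other one-to-one assignment exceeds 359 pts.

Max total: 359 pts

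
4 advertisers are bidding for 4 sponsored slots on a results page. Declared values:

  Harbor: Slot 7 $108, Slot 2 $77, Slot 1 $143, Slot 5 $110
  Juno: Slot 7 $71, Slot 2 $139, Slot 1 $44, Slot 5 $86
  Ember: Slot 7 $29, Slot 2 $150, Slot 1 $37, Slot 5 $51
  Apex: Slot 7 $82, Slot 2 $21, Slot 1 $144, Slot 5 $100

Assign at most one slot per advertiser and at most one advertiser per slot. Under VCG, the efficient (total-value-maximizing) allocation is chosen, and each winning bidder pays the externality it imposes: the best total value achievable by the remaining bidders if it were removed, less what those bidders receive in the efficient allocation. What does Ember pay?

Efficient allocation: Harbor→Slot 7 ($108), Juno→Slot 5 ($86), Ember→Slot 2 ($150), Apex→Slot 1 ($144); total welfare W = $488.
Ember receives Slot 2 at value $150, so the others get W − 150 = $338.
Without Ember: best allocation of the remaining 3 bidders over all 4 slots is Harbor→Slot 5 ($110), Juno→Slot 2 ($139), Apex→Slot 1 ($144), total $393.
VCG payment = (others' best without Ember) − (others' welfare with Ember) = 393 − 338 = $55.

Ember pays $55.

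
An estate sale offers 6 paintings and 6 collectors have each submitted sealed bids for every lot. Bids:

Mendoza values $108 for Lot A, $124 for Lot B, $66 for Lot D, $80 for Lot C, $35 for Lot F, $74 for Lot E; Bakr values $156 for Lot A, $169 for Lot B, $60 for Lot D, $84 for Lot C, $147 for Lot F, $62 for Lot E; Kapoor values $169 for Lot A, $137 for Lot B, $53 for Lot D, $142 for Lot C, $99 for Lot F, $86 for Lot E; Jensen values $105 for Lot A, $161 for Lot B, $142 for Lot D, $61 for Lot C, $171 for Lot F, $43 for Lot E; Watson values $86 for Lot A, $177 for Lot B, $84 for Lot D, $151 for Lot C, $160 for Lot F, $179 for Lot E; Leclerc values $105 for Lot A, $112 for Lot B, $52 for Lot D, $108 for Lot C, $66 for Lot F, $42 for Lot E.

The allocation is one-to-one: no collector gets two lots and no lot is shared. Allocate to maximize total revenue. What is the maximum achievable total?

Max total: $869

This is a one-to-one assignment (maximum-weight bipartite matching).
Optimal: Mendoza→Lot B ($124), Bakr→Lot F ($147), Kapoor→Lot A ($169), Jensen→Lot D ($142), Watson→Lot E ($179), Leclerc→Lot C ($108) — total 124+147+169+142+179+108 = $869.
Max-entry greedy (repeatedly take the single best remaining cell) gives $862, worse by 7.
Checked against all permutations: $869 is optimal.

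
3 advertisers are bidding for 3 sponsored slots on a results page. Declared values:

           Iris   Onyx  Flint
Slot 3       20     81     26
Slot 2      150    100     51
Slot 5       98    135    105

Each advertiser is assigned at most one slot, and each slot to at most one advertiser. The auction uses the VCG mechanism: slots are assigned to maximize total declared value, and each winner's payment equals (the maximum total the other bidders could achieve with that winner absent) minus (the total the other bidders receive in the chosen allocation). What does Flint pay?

Efficient allocation: Iris→Slot 2 ($150), Onyx→Slot 3 ($81), Flint→Slot 5 ($105); total welfare W = $336.
Flint receives Slot 5 at value $105, so the others get W − 105 = $231.
Without Flint: best allocation of the remaining 2 bidders over all 3 slots is Iris→Slot 2 ($150), Onyx→Slot 5 ($135), total $285.
VCG payment = (others' best without Flint) − (others' welfare with Flint) = 285 − 231 = $54.

Flint pays $54.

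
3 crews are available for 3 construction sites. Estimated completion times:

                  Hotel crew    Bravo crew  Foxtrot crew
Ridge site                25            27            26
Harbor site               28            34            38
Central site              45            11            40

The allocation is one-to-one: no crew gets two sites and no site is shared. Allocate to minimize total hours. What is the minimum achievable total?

Optimal: Hotel crew→Harbor site (28 hours), Bravo crew→Central site (11 hours), Foxtrot crew→Ridge site (26 hours) — total 28+11+26 = 65 hours.
Column-greedy (each site in turn goes to its cheapest remaining crew) gives 99 hours, worse by 34.
Swapping Hotel crew↔Foxtrot crew (Hotel crew→Ridge site 25 hours, Foxtrot crew→Harbor site 38 hours) adds 9.

Minimum total: 65 hours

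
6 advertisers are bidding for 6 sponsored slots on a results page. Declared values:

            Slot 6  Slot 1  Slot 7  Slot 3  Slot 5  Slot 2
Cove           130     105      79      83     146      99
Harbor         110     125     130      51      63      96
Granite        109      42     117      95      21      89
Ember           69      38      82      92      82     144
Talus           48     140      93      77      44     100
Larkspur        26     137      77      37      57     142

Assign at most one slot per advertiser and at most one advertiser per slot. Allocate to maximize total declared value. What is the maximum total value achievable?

Optimal: Cove→Slot 5 ($146), Harbor→Slot 7 ($130), Granite→Slot 6 ($109), Ember→Slot 3 ($92), Talus→Slot 1 ($140), Larkspur→Slot 2 ($142) — total 146+130+109+92+140+142 = $759.
Column-greedy (each slot in turn goes to its best remaining advertiser) gives $719, worse by 40.
Next-best assignment: Cove→Slot 5, Harbor→Slot 6, Granite→Slot 7, Ember→Slot 3, Talus→Slot 1, Larkspur→Slot 2 = $747.
Every other assignment is strictly worse.

Max total: $759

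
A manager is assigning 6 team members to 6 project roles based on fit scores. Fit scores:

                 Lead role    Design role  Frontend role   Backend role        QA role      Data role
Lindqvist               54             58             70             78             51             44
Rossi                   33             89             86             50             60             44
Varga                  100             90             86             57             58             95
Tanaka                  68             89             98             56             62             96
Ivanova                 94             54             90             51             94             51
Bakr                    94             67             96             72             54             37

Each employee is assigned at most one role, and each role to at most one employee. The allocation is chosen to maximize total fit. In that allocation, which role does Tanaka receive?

Tanaka receives Data role.

Optimal: Lindqvist→Backend role (78 pts), Rossi→Design role (89 pts), Varga→Lead role (100 pts), Tanaka→Data role (96 pts), Ivanova→QA role (94 pts), Bakr→Frontend role (96 pts) — total 78+89+100+96+94+96 = 553 pts.
Row-greedy (each employee in turn takes its best remaining role) gives 496 pts, worse by 57.
Next-best assignment: Lindqvist→Backend role, Rossi→Design role, Varga→Data role, Tanaka→Frontend role, Ivanova→QA role, Bakr→Lead role = 548 pts.
Swapping Rossi↔Bakr (Rossi→Frontend role 86 pts, Bakr→Design role 67 pts) loses 32.
Checked against all permutations: 553 pts is optimal.
Tanaka's own top role is Frontend role (98 pts), but forcing Tanaka→Frontend role and reassigning the rest optimally gives only 548 pts — worse by 5.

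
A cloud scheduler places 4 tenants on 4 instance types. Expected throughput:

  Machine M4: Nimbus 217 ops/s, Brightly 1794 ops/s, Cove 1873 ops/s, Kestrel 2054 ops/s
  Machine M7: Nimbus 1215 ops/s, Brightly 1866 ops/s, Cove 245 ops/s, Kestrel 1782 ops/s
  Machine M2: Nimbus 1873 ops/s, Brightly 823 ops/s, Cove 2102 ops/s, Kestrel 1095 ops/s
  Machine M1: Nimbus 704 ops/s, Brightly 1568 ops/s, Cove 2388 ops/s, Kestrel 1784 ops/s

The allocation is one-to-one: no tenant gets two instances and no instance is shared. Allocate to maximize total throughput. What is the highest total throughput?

Treat this as an assignment problem: match each tenant to one instance.
Optimal: Nimbus→Machine M2 (1873 ops/s), Brightly→Machine M7 (1866 ops/s), Cove→Machine M1 (2388 ops/s), Kestrel→Machine M4 (2054 ops/s) — total 1873+1866+2388+2054 = 8181 ops/s.
Column-greedy (each instance in turn goes to its best remaining tenant) gives 6726 ops/s, worse by 1455.
Every other assignment is strictly worse.

Max total: 8181 ops/s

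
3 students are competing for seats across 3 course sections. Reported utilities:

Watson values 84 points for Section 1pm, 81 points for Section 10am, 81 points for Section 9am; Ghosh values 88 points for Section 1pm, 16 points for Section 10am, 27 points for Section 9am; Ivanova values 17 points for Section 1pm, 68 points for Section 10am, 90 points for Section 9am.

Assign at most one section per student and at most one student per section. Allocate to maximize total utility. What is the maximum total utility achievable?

This is a one-to-one assignment (maximum-weight bipartite matching).
Optimal: Watson→Section 10am (81 points), Ghosh→Section 1pm (88 points), Ivanova→Section 9am (90 points) — total 81+88+90 = 259 points.
Row-greedy (each student in turn takes its best remaining section) gives 179 points, worse by 80.
Next-best assignment: Watson→Section 9am, Ghosh→Section 1pm, Ivanova→Section 10am = 237 points.
Checked against all permutations: 259 points is optimal.

Max total: 259 points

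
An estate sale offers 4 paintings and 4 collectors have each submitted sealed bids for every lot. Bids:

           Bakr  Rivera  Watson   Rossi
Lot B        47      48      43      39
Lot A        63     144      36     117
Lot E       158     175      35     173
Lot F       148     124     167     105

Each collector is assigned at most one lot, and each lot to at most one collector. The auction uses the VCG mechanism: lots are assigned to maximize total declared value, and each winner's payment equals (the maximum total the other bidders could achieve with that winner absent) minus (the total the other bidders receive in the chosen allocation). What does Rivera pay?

Efficient allocation: Bakr→Lot B ($47), Rivera→Lot A ($144), Watson→Lot F ($167), Rossi→Lot E ($173); total welfare W = $531.
Rivera receives Lot A at value $144, so the others get W − 144 = $387.
Without Rivera: best allocation of the remaining 3 bidders over all 4 lots is Bakr→Lot E ($158), Watson→Lot F ($167), Rossi→Lot A ($117), total $442.
VCG payment = (others' best without Rivera) − (others' welfare with Rivera) = 442 − 387 = $55.

Rivera pays $55.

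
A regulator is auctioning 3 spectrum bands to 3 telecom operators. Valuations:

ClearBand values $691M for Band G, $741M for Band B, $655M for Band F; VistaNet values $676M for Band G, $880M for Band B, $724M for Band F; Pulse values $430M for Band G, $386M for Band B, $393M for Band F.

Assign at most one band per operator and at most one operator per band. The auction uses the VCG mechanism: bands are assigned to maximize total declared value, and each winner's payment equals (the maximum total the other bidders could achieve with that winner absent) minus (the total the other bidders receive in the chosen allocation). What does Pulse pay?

Pulse pays $36M.

Efficient allocation: ClearBand→Band F ($655M), VistaNet→Band B ($880M), Pulse→Band G ($430M); total welfare W = $1965M.
Pulse receives Band G at value $430M, so the others get W − 430 = $1535M.
Without Pulse: best allocation of the remaining 2 bidders over all 3 bands is ClearBand→Band G ($691M), VistaNet→Band B ($880M), total $1571M.
VCG payment = (others' best without Pulse) − (others' welfare with Pulse) = 1571 − 1535 = $36M.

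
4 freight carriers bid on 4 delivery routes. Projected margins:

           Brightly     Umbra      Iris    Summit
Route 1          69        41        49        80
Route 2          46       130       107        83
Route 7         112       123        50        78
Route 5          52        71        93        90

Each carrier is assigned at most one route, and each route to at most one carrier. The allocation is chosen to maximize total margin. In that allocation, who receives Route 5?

Optimal: Brightly→Route 7 ($112k), Umbra→Route 2 ($130k), Iris→Route 5 ($93k), Summit→Route 1 ($80k) — total 112+130+93+80 = $415k.
Next-best assignment: Brightly→Route 1, Umbra→Route 7, Iris→Route 2, Summit→Route 5 = $389k.
Swapping Brightly↔Umbra (Brightly→Route 2 $46k, Umbra→Route 7 $123k) loses 73.
Every other assignment is strictly worse.
Iris's own top route is Route 2 ($107k), but forcing Iris→Route 2 and reassigning the rest optimally gives only $389k — worse by 26.

Iris receives Route 5.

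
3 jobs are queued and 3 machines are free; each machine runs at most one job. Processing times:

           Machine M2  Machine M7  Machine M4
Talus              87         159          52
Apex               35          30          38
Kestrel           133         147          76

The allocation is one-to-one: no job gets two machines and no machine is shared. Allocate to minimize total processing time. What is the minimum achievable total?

This is a one-to-one assignment (minimum-cost bipartite matching).
Optimal: Talus→Machine M2 (87 min), Apex→Machine M7 (30 min), Kestrel→Machine M4 (76 min) — total 87+30+76 = 193 min.
Row-greedy (each job in turn takes its cheapest remaining machine) gives 215 min, worse by 22.
Next-best assignment: Talus→Machine M4, Apex→Machine M7, Kestrel→Machine M2 = 215 min.

Minimum total: 193 min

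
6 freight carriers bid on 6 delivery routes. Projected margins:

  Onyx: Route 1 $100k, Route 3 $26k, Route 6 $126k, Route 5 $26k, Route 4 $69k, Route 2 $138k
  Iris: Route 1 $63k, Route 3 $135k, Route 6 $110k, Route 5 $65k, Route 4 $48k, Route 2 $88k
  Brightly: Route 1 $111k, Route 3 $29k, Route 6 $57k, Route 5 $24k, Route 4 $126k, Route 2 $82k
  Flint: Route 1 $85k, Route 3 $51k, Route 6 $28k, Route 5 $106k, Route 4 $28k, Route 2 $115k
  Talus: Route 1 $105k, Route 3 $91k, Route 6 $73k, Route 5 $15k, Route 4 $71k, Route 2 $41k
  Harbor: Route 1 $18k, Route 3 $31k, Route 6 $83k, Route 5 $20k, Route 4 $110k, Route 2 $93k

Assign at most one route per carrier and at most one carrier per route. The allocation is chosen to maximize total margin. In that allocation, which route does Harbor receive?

Harbor receives Route 6.

Optimal: Onyx→Route 2 ($138k), Iris→Route 3 ($135k), Brightly→Route 4 ($126k), Flint→Route 5 ($106k), Talus→Route 1 ($105k), Harbor→Route 6 ($83k) — total 138+135+126+106+105+83 = $693k.
Column-greedy (each route in turn goes to its best remaining carrier) gives $629k, worse by 64.
Harbor's own top route is Route 4 ($110k), but forcing Harbor→Route 4 and reassigning the rest optimally gives only $673k — worse by 20.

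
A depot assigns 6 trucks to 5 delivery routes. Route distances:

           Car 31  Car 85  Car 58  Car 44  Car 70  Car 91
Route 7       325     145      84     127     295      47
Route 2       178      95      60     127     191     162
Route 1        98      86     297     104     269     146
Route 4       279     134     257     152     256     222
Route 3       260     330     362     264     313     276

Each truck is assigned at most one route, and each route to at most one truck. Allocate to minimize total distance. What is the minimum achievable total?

Optimal: Car 91→Route 7 (47 km), Car 58→Route 2 (60 km), Car 31→Route 1 (98 km), Car 85→Route 4 (134 km), Car 44→Route 3 (264 km) — total 47+60+98+134+264 = 603 km.
Column-greedy (each route in turn goes to its cheapest remaining truck) gives 605 km, worse by 2.
Next-best assignment: Car 91→Route 7, Car 58→Route 2, Car 85→Route 1, Car 44→Route 4, Car 31→Route 3 = 605 km.

Minimum total: 603 km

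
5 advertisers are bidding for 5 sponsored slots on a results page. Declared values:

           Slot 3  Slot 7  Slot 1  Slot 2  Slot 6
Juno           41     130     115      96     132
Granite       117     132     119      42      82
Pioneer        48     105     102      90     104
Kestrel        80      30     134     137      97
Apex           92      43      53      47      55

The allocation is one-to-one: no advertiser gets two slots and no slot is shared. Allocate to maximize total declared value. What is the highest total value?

Max total: $595

Treat this as an assignment problem: match each advertiser to one slot.
Optimal: Juno→Slot 6 ($132), Granite→Slot 7 ($132), Pioneer→Slot 1 ($102), Kestrel→Slot 2 ($137), Apex→Slot 3 ($92) — total 132+132+102+137+92 = $595.
Column-greedy (each slot in turn goes to its best remaining advertiser) gives $526, worse by 69.
Next-best assignment: Juno→Slot 6, Granite→Slot 1, Pioneer→Slot 7, Kestrel→Slot 2, Apex→Slot 3 = $585.
Swapping Granite↔Pioneer (Granite→Slot 1 $119, Pioneer→Slot 7 $105) loses 10.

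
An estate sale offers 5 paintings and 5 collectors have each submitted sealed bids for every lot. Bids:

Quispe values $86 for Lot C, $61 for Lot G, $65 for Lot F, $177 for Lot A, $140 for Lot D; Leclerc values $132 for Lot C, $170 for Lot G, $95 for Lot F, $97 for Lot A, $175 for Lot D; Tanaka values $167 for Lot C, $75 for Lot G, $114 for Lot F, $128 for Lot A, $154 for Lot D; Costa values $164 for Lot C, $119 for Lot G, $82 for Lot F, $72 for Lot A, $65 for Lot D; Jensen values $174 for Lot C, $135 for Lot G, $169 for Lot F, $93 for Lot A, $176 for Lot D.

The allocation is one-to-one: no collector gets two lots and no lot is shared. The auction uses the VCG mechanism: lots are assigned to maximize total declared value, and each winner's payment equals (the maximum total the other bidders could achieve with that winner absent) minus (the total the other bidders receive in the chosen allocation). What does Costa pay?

Efficient allocation: Quispe→Lot A ($177), Leclerc→Lot G ($170), Tanaka→Lot D ($154), Costa→Lot C ($164), Jensen→Lot F ($169); total welfare W = $834.
Costa receives Lot C at value $164, so the others get W − 164 = $670.
Without Costa: best allocation of the remaining 4 bidders over all 5 lots is Quispe→Lot A ($177), Leclerc→Lot G ($170), Tanaka→Lot C ($167), Jensen→Lot D ($176), total $690.
VCG payment = (others' best without Costa) − (others' welfare with Costa) = 690 − 670 = $20.

Costa pays $20.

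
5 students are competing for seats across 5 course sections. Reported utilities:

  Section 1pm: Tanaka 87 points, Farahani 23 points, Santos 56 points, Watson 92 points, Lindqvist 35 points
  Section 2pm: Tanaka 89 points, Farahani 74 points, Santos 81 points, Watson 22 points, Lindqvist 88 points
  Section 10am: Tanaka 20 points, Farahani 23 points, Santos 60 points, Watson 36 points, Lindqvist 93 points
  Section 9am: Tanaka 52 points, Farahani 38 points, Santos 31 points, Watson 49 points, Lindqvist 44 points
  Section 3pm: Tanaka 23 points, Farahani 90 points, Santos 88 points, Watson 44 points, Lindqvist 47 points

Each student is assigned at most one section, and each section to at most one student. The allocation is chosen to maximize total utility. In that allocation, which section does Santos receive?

Santos receives Section 2pm.

Optimal: Tanaka→Section 9am (52 points), Farahani→Section 3pm (90 points), Santos→Section 2pm (81 points), Watson→Section 1pm (92 points), Lindqvist→Section 10am (93 points) — total 52+90+81+92+93 = 408 points.
Swapping Farahani↔Lindqvist (Farahani→Section 10am 23 points, Lindqvist→Section 3pm 47 points) loses 113.
Santos's own top section is Section 3pm (88 points), but forcing Santos→Section 3pm and reassigning the rest optimally gives only 400 points — worse by 8.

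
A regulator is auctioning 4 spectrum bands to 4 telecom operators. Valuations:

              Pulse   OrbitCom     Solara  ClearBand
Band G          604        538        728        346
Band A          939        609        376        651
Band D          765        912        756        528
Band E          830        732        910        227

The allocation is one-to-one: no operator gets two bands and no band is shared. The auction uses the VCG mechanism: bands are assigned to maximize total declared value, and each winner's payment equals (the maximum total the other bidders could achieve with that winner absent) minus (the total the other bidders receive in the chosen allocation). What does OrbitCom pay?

OrbitCom pays $168M.

Efficient allocation: Pulse→Band E ($830M), OrbitCom→Band D ($912M), Solara→Band G ($728M), ClearBand→Band A ($651M); total welfare W = $3121M.
OrbitCom receives Band D at value $912M, so the others get W − 912 = $2209M.
Without OrbitCom: best allocation of the remaining 3 bidders over all 4 bands is Pulse→Band A ($939M), Solara→Band E ($910M), ClearBand→Band D ($528M), total $2377M.
VCG payment = (others' best without OrbitCom) − (others' welfare with OrbitCom) = 2377 − 2209 = $168M.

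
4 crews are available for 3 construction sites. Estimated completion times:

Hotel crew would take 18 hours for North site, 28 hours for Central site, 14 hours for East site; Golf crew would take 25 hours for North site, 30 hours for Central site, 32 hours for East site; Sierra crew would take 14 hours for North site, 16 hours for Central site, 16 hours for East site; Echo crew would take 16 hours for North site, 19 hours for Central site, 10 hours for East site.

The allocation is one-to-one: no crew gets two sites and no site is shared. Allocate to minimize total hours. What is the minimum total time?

Optimal: Hotel crew→North site (18 hours), Sierra crew→Central site (16 hours), Echo crew→East site (10 hours) — total 18+16+10 = 44 hours.
Column-greedy (each site in turn goes to its cheapest remaining crew) gives 47 hours, worse by 3.

Minimum total: 44 hours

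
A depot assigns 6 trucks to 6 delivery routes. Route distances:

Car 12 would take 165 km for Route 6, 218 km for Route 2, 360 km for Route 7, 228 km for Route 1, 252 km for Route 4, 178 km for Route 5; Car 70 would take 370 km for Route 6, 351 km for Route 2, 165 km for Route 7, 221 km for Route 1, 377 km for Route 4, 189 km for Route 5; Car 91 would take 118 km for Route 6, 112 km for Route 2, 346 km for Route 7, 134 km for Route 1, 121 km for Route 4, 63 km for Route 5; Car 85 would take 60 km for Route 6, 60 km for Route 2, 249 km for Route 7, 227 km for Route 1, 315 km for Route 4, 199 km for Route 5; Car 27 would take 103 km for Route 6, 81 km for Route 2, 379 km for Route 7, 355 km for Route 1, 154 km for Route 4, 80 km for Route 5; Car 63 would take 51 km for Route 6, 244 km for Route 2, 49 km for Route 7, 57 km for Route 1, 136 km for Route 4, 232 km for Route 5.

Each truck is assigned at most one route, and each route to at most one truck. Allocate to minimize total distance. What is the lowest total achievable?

Treat this as an assignment problem: match each truck to one route.
Optimal: Car 12→Route 6 (165 km), Car 70→Route 7 (165 km), Car 91→Route 4 (121 km), Car 85→Route 2 (60 km), Car 27→Route 5 (80 km), Car 63→Route 1 (57 km) — total 165+165+121+60+80+57 = 648 km.
Next-best assignment: Car 12→Route 5, Car 70→Route 7, Car 91→Route 4, Car 85→Route 6, Car 27→Route 2, Car 63→Route 1 = 662 km.
Swapping Car 91↔Car 12 (Car 91→Route 6 118 km, Car 12→Route 4 252 km) adds 84.
Every other assignment is strictly worse.

Minimum total: 648 km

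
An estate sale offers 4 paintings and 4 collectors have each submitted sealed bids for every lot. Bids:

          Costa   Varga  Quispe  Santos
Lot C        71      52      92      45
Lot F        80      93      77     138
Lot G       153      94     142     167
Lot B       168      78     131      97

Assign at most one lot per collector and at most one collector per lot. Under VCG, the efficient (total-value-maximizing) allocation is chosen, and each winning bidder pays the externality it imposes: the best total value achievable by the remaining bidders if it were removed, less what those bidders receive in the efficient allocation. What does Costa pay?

Costa pays $39.

Efficient allocation: Costa→Lot B ($168), Varga→Lot F ($93), Quispe→Lot C ($92), Santos→Lot G ($167); total welfare W = $520.
Costa receives Lot B at value $168, so the others get W − 168 = $352.
Without Costa: best allocation of the remaining 3 bidders over all 4 lots is Varga→Lot F ($93), Quispe→Lot B ($131), Santos→Lot G ($167), total $391.
VCG payment = (others' best without Costa) − (others' welfare with Costa) = 391 − 352 = $39.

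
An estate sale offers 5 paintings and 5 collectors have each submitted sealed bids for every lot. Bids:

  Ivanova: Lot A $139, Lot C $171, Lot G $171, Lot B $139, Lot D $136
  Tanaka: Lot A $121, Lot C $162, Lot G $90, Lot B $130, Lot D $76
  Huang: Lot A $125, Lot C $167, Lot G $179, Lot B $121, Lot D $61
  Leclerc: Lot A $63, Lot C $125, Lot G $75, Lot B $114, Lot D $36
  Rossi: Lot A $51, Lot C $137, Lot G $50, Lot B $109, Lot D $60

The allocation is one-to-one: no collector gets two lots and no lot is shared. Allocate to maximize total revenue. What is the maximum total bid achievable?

Optimal: Ivanova→Lot D ($136), Tanaka→Lot A ($121), Huang→Lot G ($179), Leclerc→Lot B ($114), Rossi→Lot C ($137) — total 136+121+179+114+137 = $687.
No other one-to-one assignment exceeds $687.

Maximum total: $687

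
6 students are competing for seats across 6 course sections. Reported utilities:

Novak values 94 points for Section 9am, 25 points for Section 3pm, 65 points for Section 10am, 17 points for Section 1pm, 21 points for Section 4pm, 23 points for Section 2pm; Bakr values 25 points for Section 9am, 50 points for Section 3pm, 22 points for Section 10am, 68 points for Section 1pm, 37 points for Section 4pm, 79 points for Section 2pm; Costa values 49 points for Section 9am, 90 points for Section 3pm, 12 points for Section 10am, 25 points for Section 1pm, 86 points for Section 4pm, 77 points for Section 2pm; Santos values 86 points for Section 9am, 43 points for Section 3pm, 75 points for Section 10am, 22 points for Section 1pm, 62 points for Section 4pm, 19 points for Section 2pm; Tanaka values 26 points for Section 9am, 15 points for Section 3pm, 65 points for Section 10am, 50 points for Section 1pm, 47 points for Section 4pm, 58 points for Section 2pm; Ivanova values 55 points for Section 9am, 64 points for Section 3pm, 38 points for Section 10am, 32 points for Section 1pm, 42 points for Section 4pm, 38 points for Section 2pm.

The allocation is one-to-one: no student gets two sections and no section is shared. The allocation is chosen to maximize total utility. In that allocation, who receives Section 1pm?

Optimal: Novak→Section 9am (94 points), Bakr→Section 2pm (79 points), Costa→Section 4pm (86 points), Santos→Section 10am (75 points), Tanaka→Section 1pm (50 points), Ivanova→Section 3pm (64 points) — total 94+79+86+75+50+64 = 448 points.
Max-entry greedy (repeatedly take the single best remaining cell) gives 430 points, worse by 18.
Tanaka's own top section is Section 10am (65 points), but forcing Tanaka→Section 10am and reassigning the rest optimally gives only 430 points — worse by 18.

Tanaka receives Section 1pm.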